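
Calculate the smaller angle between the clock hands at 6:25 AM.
Hour hand position: 6 x 30 + 25 x 0.5 = 192.5 degrees
Minute hand position: 25 x 6 = 150 degrees
Difference: |192.5 - 150| = 42.5 degrees
The angle between the hands is 42.5 degrees

Final answer: 42.5 degrees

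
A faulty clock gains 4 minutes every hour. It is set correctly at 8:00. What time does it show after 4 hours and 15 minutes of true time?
For every 60 true minutes, the faulty clock advances 60 + 4 = 64 minutes.
True elapsed: 4 hours and 15 minutes = 255 minutes.
Faulty clock advances: 255 x 64/60 = 272 minutes (drift: 17 minutes ahead).
Shown time: 8:00 + 272 minutes = 12:32.

Final answer: 12:32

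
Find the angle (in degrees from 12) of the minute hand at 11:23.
The minute hand moves 6 degrees per minute.
At 11:23: 23 x 6 = 138 degrees

Final answer: 138 degrees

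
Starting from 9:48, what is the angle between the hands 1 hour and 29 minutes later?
First find the time 1 hour and 29 minutes after 9:48.
Total minutes: 9 x 60 + 48 + 1 x 60 + 29 = 677.
677 mod 720 = 677 minutes = 11:17.
Now compute the angle at 11:17:
Hour hand: 11 x 30 + 17 x 0.5 = 338.5 degrees
Minute hand: 17 x 6 = 102 degrees
Difference: |338.5 - 102| = 236.5 degrees
Smaller angle: 360 - 236.5 = 123.5 degrees

Final answer: 123.5 degrees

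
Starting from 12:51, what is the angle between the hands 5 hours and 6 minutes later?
First find the time 5 hours and 6 minutes after 12:51.
Total minutes: 12 x 60 + 51 + 5 x 60 + 6 = 1077.
1077 mod 720 = 357 minutes = 5:57.
Now compute the angle at 5:57:
Hour hand: 5 x 30 + 57 x 0.5 = 178.5 degrees
Minute hand: 57 x 6 = 342 degrees
Difference: |178.5 - 342| = 163.5 degrees
The angle is 163.5 degrees

Final answer: 163.5 degrees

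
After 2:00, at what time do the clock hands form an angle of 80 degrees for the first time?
At t minutes past 2:00, the hour hand is at 30 x 2 + 0.5t degrees and the minute hand is at 6t degrees.
The smaller angle between them is 80 degrees when |30H - 5.5t| = 80 or |30H - 5.5t| = 280.
With H = 2, solve 30 x 2 - 5.5t = +/- target for each target:
  t = (30 x 2 - 80) / 5.5 = -3.64 (outside (0, 60))
  t = (30 x 2 + 80) / 5.5 = 25.45
  t = (30 x 2 - 280) / 5.5 = -40 (outside (0, 60))
  t = (30 x 2 + 280) / 5.5 = 61.82 (outside (0, 60))
Valid solutions in (0, 60): {25.45} minutes.
The first occurrence is t = 25.45 minutes.
The hands form a 80-degree angle at 25.45 minutes past 2:00.

Final answer: 25.45 minutes past 2:00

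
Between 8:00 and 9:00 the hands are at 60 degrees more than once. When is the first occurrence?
At t minutes past 8:00, the hour hand is at 30 x 8 + 0.5t degrees and the minute hand is at 6t degrees.
The smaller angle between them is 60 degrees when |30H - 5.5t| = 60 or |30H - 5.5t| = 300.
With H = 8, solve 30 x 8 - 5.5t = +/- target for each target:
  t = (30 x 8 - 60) / 5.5 = 32.73
  t = (30 x 8 + 60) / 5.5 = 54.55
  t = (30 x 8 - 300) / 5.5 = -10.91 (outside (0, 60))
  t = (30 x 8 + 300) / 5.5 = 98.18 (outside (0, 60))
Valid solutions in (0, 60): {32.73, 54.55} minutes.
The first occurrence is t = 32.73 minutes.
The hands form a 60-degree angle at 32.73 minutes past 8:00.

Final answer: 32.73 minutes past 8:00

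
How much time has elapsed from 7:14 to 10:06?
From 7:14 to 10:06:
(10 x 60 + 6) - (7 x 60 + 14) = 606 - 434 = 172 minutes
= 2 hours and 52 minutes

Final answer: 2 hours and 52 minutes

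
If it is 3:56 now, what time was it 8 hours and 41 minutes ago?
Starting time: 3:56 = 236 total minutes past 12:00
Subtracting: 8 hours and 41 minutes = 521 minutes
236 - 521 = -285 (negative, add 12 hours = 720) = 435 minutes
= 7 hours and 15 minutes past 12:00 = 7:15

Final answer: 7:15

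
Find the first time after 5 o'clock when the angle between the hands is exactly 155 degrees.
At t minutes past 5:00, the hour hand is at 30 x 5 + 0.5t degrees and the minute hand is at 6t degrees.
The smaller angle between them is 155 degrees when |30H - 5.5t| = 155 or |30H - 5.5t| = 205.
With H = 5, solve 30 x 5 - 5.5t = +/- target for each target:
  t = (30 x 5 - 155) / 5.5 = -0.91 (outside (0, 60))
  t = (30 x 5 + 155) / 5.5 = 55.45
  t = (30 x 5 - 205) / 5.5 = -10 (outside (0, 60))
  t = (30 x 5 + 205) / 5.5 = 64.55 (outside (0, 60))
Valid solutions in (0, 60): {55.45} minutes.
The first occurrence is t = 55.45 minutes.
The hands form a 155-degree angle at 55.45 minutes past 5:00.

Final answer: 55.45 minutes past 5:00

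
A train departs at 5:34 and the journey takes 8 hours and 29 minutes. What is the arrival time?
Starting time: 5:34
Adding 29 minutes to 34 minutes: 34 + 29 = 63 minutes = 1 hour and 3 minutes
Adding 8 hours: 5 + 8 + 1 (carry) = 14 - 12 = 2
Final time: 2:03

Final answer: 2:03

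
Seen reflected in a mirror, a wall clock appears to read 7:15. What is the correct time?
Reflection across the vertical (12-6) axis maps a hand at angle A degrees to (360 - A) degrees, which sends a reading of T minutes past 12:00 to (720 - T) minutes past 12:00.
Mirror reads 7:15 = 435 minutes past 12:00.
Actual time: (720 - 435) mod 720 = 285 minutes = 4:45.

Final answer: 4:45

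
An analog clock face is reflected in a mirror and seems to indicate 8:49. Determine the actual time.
Reflection across the vertical (12-6) axis maps a hand at angle A degrees to (360 - A) degrees, which sends a reading of T minutes past 12:00 to (720 - T) minutes past 12:00.
Mirror reads 8:49 = 529 minutes past 12:00.
Actual time: (720 - 529) mod 720 = 191 minutes = 3:11.

Final answer: 3:11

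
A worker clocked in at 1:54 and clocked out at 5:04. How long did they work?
From 1:54 to 5:04:
(5 x 60 + 4) - (1 x 60 + 54) = 304 - 114 = 190 minutes
= 3 hours and 10 minutes

Final answer: 3 hours and 10 minutes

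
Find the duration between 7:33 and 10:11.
From 7:33 to 10:11:
(10 x 60 + 11) - (7 x 60 + 33) = 611 - 453 = 158 minutes
= 2 hours and 38 minutes

Final answer: 2 hours and 38 minutes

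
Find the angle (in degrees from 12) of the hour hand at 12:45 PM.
The hour hand moves 30 degrees per hour and 0.5 degrees per minute.
At 12:45: (0) x 30 + 45 x 0.5 = 0 + 22.5 = 22.5 degrees

Final answer: 22.5 degrees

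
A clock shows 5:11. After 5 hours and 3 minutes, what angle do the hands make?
First find the time 5 hours and 3 minutes after 5:11.
Total minutes: 5 x 60 + 11 + 5 x 60 + 3 = 614.
614 mod 720 = 614 minutes = 10:14.
Now compute the angle at 10:14:
Hour hand: 10 x 30 + 14 x 0.5 = 307 degrees
Minute hand: 14 x 6 = 84 degrees
Difference: |307 - 84| = 223 degrees
Smaller angle: 360 - 223 = 137 degrees

Final answer: 137 degrees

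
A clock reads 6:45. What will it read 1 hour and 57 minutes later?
Starting time: 6:45
Adding 57 minutes to 45 minutes: 45 + 57 = 102 minutes = 1 hour and 42 minutes
Adding 1 hour: 6 + 1 + 1 (carry) = 8
Final time: 8:42

Final answer: 8:42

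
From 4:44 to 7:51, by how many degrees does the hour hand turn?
The hour hand moves 0.5 degrees per minute.
Time elapsed: 7:51 - 4:44 = 187 minutes
Angular displacement: 187 x 0.5 = 93.5 degrees

Final answer: 93.5 degrees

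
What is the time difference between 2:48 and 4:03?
From 2:48 to 4:03:
(4 x 60 + 3) - (2 x 60 + 48) = 243 - 168 = 75 minutes
= 1 hour and 15 minutes

Final answer: 1 hour and 15 minutes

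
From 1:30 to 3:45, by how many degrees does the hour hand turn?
The hour hand moves 0.5 degrees per minute.
Time elapsed: 3:45 - 1:30 = 135 minutes
Angular displacement: 135 x 0.5 = 67.5 degrees

Final answer: 67.5 degrees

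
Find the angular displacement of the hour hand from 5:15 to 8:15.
The hour hand moves 0.5 degrees per minute.
Time elapsed: 8:15 - 5:15 = 180 minutes
Angular displacement: 180 x 0.5 = 90 degrees

Final answer: 90 degrees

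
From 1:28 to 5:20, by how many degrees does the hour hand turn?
The hour hand moves 0.5 degrees per minute.
Time elapsed: 5:20 - 1:28 = 232 minutes
Angular displacement: 232 x 0.5 = 116 degrees

Final answer: 116 degrees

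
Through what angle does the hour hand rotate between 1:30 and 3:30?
The hour hand moves 0.5 degrees per minute.
Time elapsed: 3:30 - 1:30 = 120 minutes
Angular displacement: 120 x 0.5 = 60 degrees

Final answer: 60 degrees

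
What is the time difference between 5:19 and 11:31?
From 5:19 to 11:31:
(11 x 60 + 31) - (5 x 60 + 19) = 691 - 319 = 372 minutes
= 6 hours and 12 minutes

Final answer: 6 hours and 12 minutes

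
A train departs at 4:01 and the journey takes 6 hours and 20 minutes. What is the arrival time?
Starting time: 4:01
Adding 20 minutes to 1 minute: 1 + 20 = 21 minutes
Adding 6 hours: 4 + 6 = 10
Final time: 10:21

Final answer: 10:21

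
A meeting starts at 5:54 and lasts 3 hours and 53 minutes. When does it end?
Starting time: 5:54
Adding 53 minutes to 54 minutes: 54 + 53 = 107 minutes = 1 hour and 47 minutes
Adding 3 hours: 5 + 3 + 1 (carry) = 9
Final time: 9:47

Final answer: 9:47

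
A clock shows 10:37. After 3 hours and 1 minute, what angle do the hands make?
First find the time 3 hours and 1 minute after 10:37.
Total minutes: 10 x 60 + 37 + 3 x 60 + 1 = 818.
818 mod 720 = 98 minutes = 1:38.
Now compute the angle at 1:38:
Hour hand: 1 x 30 + 38 x 0.5 = 49 degrees
Minute hand: 38 x 6 = 228 degrees
Difference: |49 - 228| = 179 degrees
The angle is 179 degrees

Final answer: 179 degrees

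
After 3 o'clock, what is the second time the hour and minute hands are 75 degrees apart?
At t minutes past 3:00, the hour hand is at 30 x 3 + 0.5t degrees and the minute hand is at 6t degrees.
The smaller angle between them is 75 degrees when |30H - 5.5t| = 75 or |30H - 5.5t| = 285.
With H = 3, solve 30 x 3 - 5.5t = +/- target for each target:
  t = (30 x 3 - 75) / 5.5 = 2.73
  t = (30 x 3 + 75) / 5.5 = 30
  t = (30 x 3 - 285) / 5.5 = -35.45 (outside (0, 60))
  t = (30 x 3 + 285) / 5.5 = 68.18 (outside (0, 60))
Valid solutions in (0, 60): {2.73, 30} minutes.
The second occurrence is t = 30 minutes.
The hands form a 75-degree angle at 30 minutes past 3:00.

Final answer: 30 minutes past 3:00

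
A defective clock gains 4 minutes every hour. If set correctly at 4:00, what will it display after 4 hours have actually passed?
For every 60 true minutes, the faulty clock advances 60 + 4 = 64 minutes.
True elapsed: 4 hours = 240 minutes.
Faulty clock advances: 240 x 64/60 = 256 minutes (drift: 16 minutes ahead).
Shown time: 4:00 + 256 minutes = 8:16.

Final answer: 8:16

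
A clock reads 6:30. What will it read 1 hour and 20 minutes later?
Starting time: 6:30
Adding 20 minutes to 30 minutes: 30 + 20 = 50 minutes
Adding 1 hour: 6 + 1 = 7
Final time: 7:50

Final answer: 7:50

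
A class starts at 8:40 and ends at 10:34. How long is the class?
From 8:40 to 10:34:
(10 x 60 + 34) - (8 x 60 + 40) = 634 - 520 = 114 minutes
= 1 hour and 54 minutes

Final answer: 1 hour and 54 minutes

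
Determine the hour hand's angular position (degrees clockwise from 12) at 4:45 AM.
The hour hand moves 30 degrees per hour and 0.5 degrees per minute.
At 4:45: (4) x 30 + 45 x 0.5 = 120 + 22.5 = 142.5 degrees

Final answer: 142.5 degrees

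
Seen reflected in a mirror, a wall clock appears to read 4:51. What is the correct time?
Reflection across the vertical (12-6) axis maps a hand at angle A degrees to (360 - A) degrees, which sends a reading of T minutes past 12:00 to (720 - T) minutes past 12:00.
Mirror reads 4:51 = 291 minutes past 12:00.
Actual time: (720 - 291) mod 720 = 429 minutes = 7:09.

Final answer: 7:09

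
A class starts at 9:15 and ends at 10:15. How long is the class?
From 9:15 to 10:15:
(10 x 60 + 15) - (9 x 60 + 15) = 615 - 555 = 60 minutes
= 1 hour

Final answer: 1 hour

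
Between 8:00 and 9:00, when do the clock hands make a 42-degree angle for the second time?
At t minutes past 8:00, the hour hand is at 30 x 8 + 0.5t degrees and the minute hand is at 6t degrees.
The smaller angle between them is 42 degrees when |30H - 5.5t| = 42 or |30H - 5.5t| = 318.
With H = 8, solve 30 x 8 - 5.5t = +/- target for each target:
  t = (30 x 8 - 42) / 5.5 = 36
  t = (30 x 8 + 42) / 5.5 = 51.27
  t = (30 x 8 - 318) / 5.5 = -14.18 (outside (0, 60))
  t = (30 x 8 + 318) / 5.5 = 101.45 (outside (0, 60))
Valid solutions in (0, 60): {36, 51.27} minutes.
The second occurrence is t = 51.27 minutes.
The hands form a 42-degree angle at 51.27 minutes past 8:00.

Final answer: 51.27 minutes past 8:00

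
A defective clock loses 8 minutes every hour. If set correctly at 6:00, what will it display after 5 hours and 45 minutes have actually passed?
For every 60 true minutes, the faulty clock advances 60 - 8 = 52 minutes.
True elapsed: 5 hours and 45 minutes = 345 minutes.
Faulty clock advances: 345 x 52/60 = 299 minutes (drift: 46 minutes behind).
Shown time: 6:00 + 299 minutes = 10:59.

Final answer: 10:59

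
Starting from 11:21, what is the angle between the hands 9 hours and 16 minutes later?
First find the time 9 hours and 16 minutes after 11:21.
Total minutes: 11 x 60 + 21 + 9 x 60 + 16 = 1237.
1237 mod 720 = 517 minutes = 8:37.
Now compute the angle at 8:37:
Hour hand: 8 x 30 + 37 x 0.5 = 258.5 degrees
Minute hand: 37 x 6 = 222 degrees
Difference: |258.5 - 222| = 36.5 degrees
The angle is 36.5 degrees

Final answer: 36.5 degrees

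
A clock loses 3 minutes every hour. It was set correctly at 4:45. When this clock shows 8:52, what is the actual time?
For every 60 true minutes, the faulty clock advances 57 minutes, so 1 faulty-clock minute corresponds to 60/57 true minutes.
From 4:45 to 8:52 on the faulty dial is 247 minutes.
True elapsed: 247 x 60/57 = 260 minutes = 4 hours and 20 minutes.
True time: 4:45 + 4 hours and 20 minutes = 9:05.

Final answer: 9:05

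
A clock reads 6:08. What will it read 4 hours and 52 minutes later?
Starting time: 6:08
Adding 52 minutes to 8 minutes: 8 + 52 = 60 minutes = 1 hour
Adding 4 hours: 6 + 4 + 1 (carry) = 11
Final time: 11:00

Final answer: 11:00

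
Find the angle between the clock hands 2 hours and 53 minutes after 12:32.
First find the time 2 hours and 53 minutes after 12:32.
Total minutes: 12 x 60 + 32 + 2 x 60 + 53 = 925.
925 mod 720 = 205 minutes = 3:25.
Now compute the angle at 3:25:
Hour hand: 3 x 30 + 25 x 0.5 = 102.5 degrees
Minute hand: 25 x 6 = 150 degrees
Difference: |102.5 - 150| = 47.5 degrees
The angle is 47.5 degrees

Final answer: 47.5 degrees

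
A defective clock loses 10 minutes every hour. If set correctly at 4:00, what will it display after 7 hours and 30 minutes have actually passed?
For every 60 true minutes, the faulty clock advances 60 - 10 = 50 minutes.
True elapsed: 7 hours and 30 minutes = 450 minutes.
Faulty clock advances: 450 x 50/60 = 375 minutes (drift: 75 minutes behind).
Shown time: 4:00 + 375 minutes = 10:15.

Final answer: 10:15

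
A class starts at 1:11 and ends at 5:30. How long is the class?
From 1:11 to 5:30:
(5 x 60 + 30) - (1 x 60 + 11) = 330 - 71 = 259 minutes
= 4 hours and 19 minutes

Final answer: 4 hours and 19 minutes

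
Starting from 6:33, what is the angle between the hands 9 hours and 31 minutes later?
First find the time 9 hours and 31 minutes after 6:33.
Total minutes: 6 x 60 + 33 + 9 x 60 + 31 = 964.
964 mod 720 = 244 minutes = 4:04.
Now compute the angle at 4:04:
Hour hand: 4 x 30 + 4 x 0.5 = 122 degrees
Minute hand: 4 x 6 = 24 degrees
Difference: |122 - 24| = 98 degrees
The angle is 98 degrees

Final answer: 98 degrees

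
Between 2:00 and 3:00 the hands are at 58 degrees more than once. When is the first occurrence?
At t minutes past 2:00, the hour hand is at 30 x 2 + 0.5t degrees and the minute hand is at 6t degrees.
The smaller angle between them is 58 degrees when |30H - 5.5t| = 58 or |30H - 5.5t| = 302.
With H = 2, solve 30 x 2 - 5.5t = +/- target for each target:
  t = (30 x 2 - 58) / 5.5 = 0.36
  t = (30 x 2 + 58) / 5.5 = 21.45
  t = (30 x 2 - 302) / 5.5 = -44 (outside (0, 60))
  t = (30 x 2 + 302) / 5.5 = 65.82 (outside (0, 60))
Valid solutions in (0, 60): {0.36, 21.45} minutes.
The first occurrence is t = 0.36 minutes.
The hands form a 58-degree angle at 0.36 minutes past 2:00.

Final answer: 0.36 minutes past 2:00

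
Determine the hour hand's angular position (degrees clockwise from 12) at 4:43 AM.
The hour hand moves 30 degrees per hour and 0.5 degrees per minute.
At 4:43: (4) x 30 + 43 x 0.5 = 120 + 21.5 = 141.5 degrees

Final answer: 141.5 degrees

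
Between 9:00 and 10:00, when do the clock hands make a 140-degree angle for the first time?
At t minutes past 9:00, the hour hand is at 30 x 9 + 0.5t degrees and the minute hand is at 6t degrees.
The smaller angle between them is 140 degrees when |30H - 5.5t| = 140 or |30H - 5.5t| = 220.
With H = 9, solve 30 x 9 - 5.5t = +/- target for each target:
  t = (30 x 9 - 140) / 5.5 = 23.64
  t = (30 x 9 + 140) / 5.5 = 74.55 (outside (0, 60))
  t = (30 x 9 - 220) / 5.5 = 9.09
  t = (30 x 9 + 220) / 5.5 = 89.09 (outside (0, 60))
Valid solutions in (0, 60): {9.09, 23.64} minutes.
The first occurrence is t = 9.09 minutes.
The hands form a 140-degree angle at 9.09 minutes past 9:00.

Final answer: 9.09 minutes past 9:00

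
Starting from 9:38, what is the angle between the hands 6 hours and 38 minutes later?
First find the time 6 hours and 38 minutes after 9:38.
Total minutes: 9 x 60 + 38 + 6 x 60 + 38 = 976.
976 mod 720 = 256 minutes = 4:16.
Now compute the angle at 4:16:
Hour hand: 4 x 30 + 16 x 0.5 = 128 degrees
Minute hand: 16 x 6 = 96 degrees
Difference: |128 - 96| = 32 degrees
The angle is 32 degrees

Final answer: 32 degrees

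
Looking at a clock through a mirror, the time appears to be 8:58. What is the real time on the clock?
Reflection across the vertical (12-6) axis maps a hand at angle A degrees to (360 - A) degrees, which sends a reading of T minutes past 12:00 to (720 - T) minutes past 12:00.
Mirror reads 8:58 = 538 minutes past 12:00.
Actual time: (720 - 538) mod 720 = 182 minutes = 3:02.

Final answer: 3:02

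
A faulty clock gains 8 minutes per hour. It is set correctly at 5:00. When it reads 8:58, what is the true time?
For every 60 true minutes, the faulty clock advances 68 minutes, so 1 faulty-clock minute corresponds to 60/68 true minutes.
From 5:00 to 8:58 on the faulty dial is 238 minutes.
True elapsed: 238 x 60/68 = 210 minutes = 3 hours and 30 minutes.
True time: 5:00 + 3 hours and 30 minutes = 8:30.

Final answer: 8:30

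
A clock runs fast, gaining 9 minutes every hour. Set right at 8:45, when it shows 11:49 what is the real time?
For every 60 true minutes, the faulty clock advances 69 minutes, so 1 faulty-clock minute corresponds to 60/69 true minutes.
From 8:45 to 11:49 on the faulty dial is 184 minutes.
True elapsed: 184 x 60/69 = 160 minutes = 2 hours and 40 minutes.
True time: 8:45 + 2 hours and 40 minutes = 11:25.

Final answer: 11:25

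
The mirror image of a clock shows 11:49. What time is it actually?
Reflection across the vertical (12-6) axis maps a hand at angle A degrees to (360 - A) degrees, which sends a reading of T minutes past 12:00 to (720 - T) minutes past 12:00.
Mirror reads 11:49 = 709 minutes past 12:00.
Actual time: (720 - 709) mod 720 = 11 minutes = 12:11.

Final answer: 12:11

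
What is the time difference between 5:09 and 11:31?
From 5:09 to 11:31:
(11 x 60 + 31) - (5 x 60 + 9) = 691 - 309 = 382 minutes
= 6 hours and 22 minutes

Final answer: 6 hours and 22 minutes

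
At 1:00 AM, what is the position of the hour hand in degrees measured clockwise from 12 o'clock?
The hour hand moves 30 degrees per hour and 0.5 degrees per minute.
At 1:00: (1) x 30 + 0 x 0.5 = 30 + 0 = 30 degrees

Final answer: 30 degrees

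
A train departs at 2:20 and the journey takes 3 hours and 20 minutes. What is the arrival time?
Starting time: 2:20
Adding 20 minutes to 20 minutes: 20 + 20 = 40 minutes
Adding 3 hours: 2 + 3 = 5
Final time: 5:40

Final answer: 5:40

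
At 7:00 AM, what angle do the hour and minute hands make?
Hour hand position: 7 x 30 + 0 x 0.5 = 210 degrees
Minute hand position: 0 x 6 = 0 degrees
Difference: |210 - 0| = 210 degrees
Since 210 > 180, the smaller angle is 360 - 210 = 150 degrees

Final answer: 150 degrees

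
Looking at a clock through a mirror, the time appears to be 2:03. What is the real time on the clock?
Reflection across the vertical (12-6) axis maps a hand at angle A degrees to (360 - A) degrees, which sends a reading of T minutes past 12:00 to (720 - T) minutes past 12:00.
Mirror reads 2:03 = 123 minutes past 12:00.
Actual time: (720 - 123) mod 720 = 597 minutes = 9:57.

Final answer: 9:57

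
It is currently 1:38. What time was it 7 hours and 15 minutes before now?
Starting time: 1:38 = 98 total minutes past 12:00
Subtracting: 7 hours and 15 minutes = 435 minutes
98 - 435 = -337 (negative, add 12 hours = 720) = 383 minutes
= 6 hours and 23 minutes past 12:00 = 6:23

Final answer: 6:23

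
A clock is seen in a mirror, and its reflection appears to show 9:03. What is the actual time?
Reflection across the vertical (12-6) axis maps a hand at angle A degrees to (360 - A) degrees, which sends a reading of T minutes past 12:00 to (720 - T) minutes past 12:00.
Mirror reads 9:03 = 543 minutes past 12:00.
Actual time: (720 - 543) mod 720 = 177 minutes = 2:57.

Final answer: 2:57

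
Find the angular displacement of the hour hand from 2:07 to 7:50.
The hour hand moves 0.5 degrees per minute.
Time elapsed: 7:50 - 2:07 = 343 minutes
Angular displacement: 343 x 0.5 = 171.5 degrees

Final answer: 171.5 degrees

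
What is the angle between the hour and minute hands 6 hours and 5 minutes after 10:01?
First find the time 6 hours and 5 minutes after 10:01.
Total minutes: 10 x 60 + 1 + 6 x 60 + 5 = 966.
966 mod 720 = 246 minutes = 4:06.
Now compute the angle at 4:06:
Hour hand: 4 x 30 + 6 x 0.5 = 123 degrees
Minute hand: 6 x 6 = 36 degrees
Difference: |123 - 36| = 87 degrees
The angle is 87 degrees

Final answer: 87 degrees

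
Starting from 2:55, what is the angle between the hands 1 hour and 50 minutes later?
First find the time 1 hour and 50 minutes after 2:55.
Total minutes: 2 x 60 + 55 + 1 x 60 + 50 = 285.
285 mod 720 = 285 minutes = 4:45.
Now compute the angle at 4:45:
Hour hand: 4 x 30 + 45 x 0.5 = 142.5 degrees
Minute hand: 45 x 6 = 270 degrees
Difference: |142.5 - 270| = 127.5 degrees
The angle is 127.5 degrees

Final answer: 127.5 degrees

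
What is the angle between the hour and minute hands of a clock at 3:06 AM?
Hour hand position: 3 x 30 + 6 x 0.5 = 93 degrees
Minute hand position: 6 x 6 = 36 degrees
Difference: |93 - 36| = 57 degrees
The angle between the hands is 57 degrees

Final answer: 57 degrees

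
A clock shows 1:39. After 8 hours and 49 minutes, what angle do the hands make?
First find the time 8 hours and 49 minutes after 1:39.
Total minutes: 1 x 60 + 39 + 8 x 60 + 49 = 628.
628 mod 720 = 628 minutes = 10:28.
Now compute the angle at 10:28:
Hour hand: 10 x 30 + 28 x 0.5 = 314 degrees
Minute hand: 28 x 6 = 168 degrees
Difference: |314 - 168| = 146 degrees
The angle is 146 degrees

Final answer: 146 degrees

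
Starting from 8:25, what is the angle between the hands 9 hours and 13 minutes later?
First find the time 9 hours and 13 minutes after 8:25.
Total minutes: 8 x 60 + 25 + 9 x 60 + 13 = 1058.
1058 mod 720 = 338 minutes = 5:38.
Now compute the angle at 5:38:
Hour hand: 5 x 30 + 38 x 0.5 = 169 degrees
Minute hand: 38 x 6 = 228 degrees
Difference: |169 - 228| = 59 degrees
The angle is 59 degrees

Final answer: 59 degrees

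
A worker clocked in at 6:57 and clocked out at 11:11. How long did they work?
From 6:57 to 11:11:
(11 x 60 + 11) - (6 x 60 + 57) = 671 - 417 = 254 minutes
= 4 hours and 14 minutes

Final answer: 4 hours and 14 minutes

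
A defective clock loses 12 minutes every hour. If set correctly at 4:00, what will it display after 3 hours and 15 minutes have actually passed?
For every 60 true minutes, the faulty clock advances 60 - 12 = 48 minutes.
True elapsed: 3 hours and 15 minutes = 195 minutes.
Faulty clock advances: 195 x 48/60 = 156 minutes (drift: 39 minutes behind).
Shown time: 4:00 + 156 minutes = 6:36.

Final answer: 6:36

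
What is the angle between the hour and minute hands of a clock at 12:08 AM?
Hour hand position: 0 x 30 + 8 x 0.5 = 4 degrees
Minute hand position: 8 x 6 = 48 degrees
Difference: |4 - 48| = 44 degrees
The angle between the hands is 44 degrees

Final answer: 44 degrees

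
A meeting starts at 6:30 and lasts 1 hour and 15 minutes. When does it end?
Starting time: 6:30
Adding 15 minutes to 30 minutes: 30 + 15 = 45 minutes
Adding 1 hour: 6 + 1 = 7
Final time: 7:45

Final answer: 7:45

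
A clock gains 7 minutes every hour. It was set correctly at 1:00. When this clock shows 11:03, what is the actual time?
For every 60 true minutes, the faulty clock advances 67 minutes, so 1 faulty-clock minute corresponds to 60/67 true minutes.
From 1:00 to 11:03 on the faulty dial is 603 minutes.
True elapsed: 603 x 60/67 = 540 minutes = 9 hours.
True time: 1:00 + 9 hours = 10:00.

Final answer: 10:00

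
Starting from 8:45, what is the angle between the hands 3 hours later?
First find the time 3 hours after 8:45.
Total minutes: 8 x 60 + 45 + 3 x 60 + 0 = 705.
705 mod 720 = 705 minutes = 11:45.
Now compute the angle at 11:45:
Hour hand: 11 x 30 + 45 x 0.5 = 352.5 degrees
Minute hand: 45 x 6 = 270 degrees
Difference: |352.5 - 270| = 82.5 degrees
The angle is 82.5 degrees

Final answer: 82.5 degrees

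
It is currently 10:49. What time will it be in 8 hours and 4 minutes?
Starting time: 10:49
Adding 4 minutes to 49 minutes: 49 + 4 = 53 minutes
Adding 8 hours: 10 + 8 = 18 - 12 = 6
Final time: 6:53

Final answer: 6:53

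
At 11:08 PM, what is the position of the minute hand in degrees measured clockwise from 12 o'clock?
The minute hand moves 6 degrees per minute.
At 11:08: 8 x 6 = 48 degrees

Final answer: 48 degrees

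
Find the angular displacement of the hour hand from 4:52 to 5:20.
The hour hand moves 0.5 degrees per minute.
Time elapsed: 5:20 - 4:52 = 28 minutes
Angular displacement: 28 x 0.5 = 14 degrees

Final answer: 14 degrees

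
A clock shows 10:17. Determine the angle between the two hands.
Hour hand position: 10 x 30 + 17 x 0.5 = 308.5 degrees
Minute hand position: 17 x 6 = 102 degrees
Difference: |308.5 - 102| = 206.5 degrees
Since 206.5 > 180, the smaller angle is 360 - 206.5 = 153.5 degrees

Final answer: 153.5 degrees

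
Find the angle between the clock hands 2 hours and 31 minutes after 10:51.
First find the time 2 hours and 31 minutes after 10:51.
Total minutes: 10 x 60 + 51 + 2 x 60 + 31 = 802.
802 mod 720 = 82 minutes = 1:22.
Now compute the angle at 1:22:
Hour hand: 1 x 30 + 22 x 0.5 = 41 degrees
Minute hand: 22 x 6 = 132 degrees
Difference: |41 - 132| = 91 degrees
The angle is 91 degrees

Final answer: 91 degrees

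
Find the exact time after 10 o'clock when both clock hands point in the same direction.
The minute hand gains 5.5 degrees per minute on the hour hand.
At 10:00, the hour hand is at 300 degrees and the minute hand is at 0 degrees.
The gap is 300 degrees. Time to close: 300/5.5 = 60 x 10/11 = 54.55 minutes.
The hands overlap at 54.55 minutes past 10:00.

Final answer: 54.55 minutes past 10:00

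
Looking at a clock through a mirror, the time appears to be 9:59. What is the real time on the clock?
Reflection across the vertical (12-6) axis maps a hand at angle A degrees to (360 - A) degrees, which sends a reading of T minutes past 12:00 to (720 - T) minutes past 12:00.
Mirror reads 9:59 = 599 minutes past 12:00.
Actual time: (720 - 599) mod 720 = 121 minutes = 2:01.

Final answer: 2:01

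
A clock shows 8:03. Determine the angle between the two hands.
Hour hand position: 8 x 30 + 3 x 0.5 = 241.5 degrees
Minute hand position: 3 x 6 = 18 degrees
Difference: |241.5 - 18| = 223.5 degrees
Since 223.5 > 180, the smaller angle is 360 - 223.5 = 136.5 degrees

Final answer: 136.5 degrees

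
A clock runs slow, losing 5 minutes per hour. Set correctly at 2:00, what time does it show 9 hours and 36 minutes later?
For every 60 true minutes, the faulty clock advances 60 - 5 = 55 minutes.
True elapsed: 9 hours and 36 minutes = 576 minutes.
Faulty clock advances: 576 x 55/60 = 528 minutes (drift: 48 minutes behind).
Shown time: 2:00 + 528 minutes = 10:48.

Final answer: 10:48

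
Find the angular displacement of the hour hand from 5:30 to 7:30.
The hour hand moves 0.5 degrees per minute.
Time elapsed: 7:30 - 5:30 = 120 minutes
Angular displacement: 120 x 0.5 = 60 degrees

Final answer: 60 degrees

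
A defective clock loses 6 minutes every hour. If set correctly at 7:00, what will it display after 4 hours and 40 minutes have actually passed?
For every 60 true minutes, the faulty clock advances 60 - 6 = 54 minutes.
True elapsed: 4 hours and 40 minutes = 280 minutes.
Faulty clock advances: 280 x 54/60 = 252 minutes (drift: 28 minutes behind).
Shown time: 7:00 + 252 minutes = 11:12.

Final answer: 11:12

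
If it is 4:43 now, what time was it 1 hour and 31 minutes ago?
Starting time: 4:43 = 283 total minutes past 12:00
Subtracting: 1 hour and 31 minutes = 91 minutes
283 - 91 = 192 minutes
= 3 hours and 12 minutes past 12:00 = 3:12

Final answer: 3:12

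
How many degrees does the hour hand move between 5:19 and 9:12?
The hour hand moves 0.5 degrees per minute.
Time elapsed: 9:12 - 5:19 = 233 minutes
Angular displacement: 233 x 0.5 = 116.5 degrees

Final answer: 116.5 degrees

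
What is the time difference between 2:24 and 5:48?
From 2:24 to 5:48:
(5 x 60 + 48) - (2 x 60 + 24) = 348 - 144 = 204 minutes
= 3 hours and 24 minutes

Final answer: 3 hours and 24 minutes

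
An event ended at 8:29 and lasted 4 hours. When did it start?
Starting time: 8:29 = 509 total minutes past 12:00
Subtracting: 4 hours = 240 minutes
509 - 240 = 269 minutes
= 4 hours and 29 minutes past 12:00 = 4:29

Final answer: 4:29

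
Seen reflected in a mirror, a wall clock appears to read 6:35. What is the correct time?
Reflection across the vertical (12-6) axis maps a hand at angle A degrees to (360 - A) degrees, which sends a reading of T minutes past 12:00 to (720 - T) minutes past 12:00.
Mirror reads 6:35 = 395 minutes past 12:00.
Actual time: (720 - 395) mod 720 = 325 minutes = 5:25.

Final answer: 5:25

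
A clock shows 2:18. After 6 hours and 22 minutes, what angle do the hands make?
First find the time 6 hours and 22 minutes after 2:18.
Total minutes: 2 x 60 + 18 + 6 x 60 + 22 = 520.
520 mod 720 = 520 minutes = 8:40.
Now compute the angle at 8:40:
Hour hand: 8 x 30 + 40 x 0.5 = 260 degrees
Minute hand: 40 x 6 = 240 degrees
Difference: |260 - 240| = 20 degrees
The angle is 20 degrees

Final answer: 20 degrees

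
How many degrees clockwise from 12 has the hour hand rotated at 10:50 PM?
The hour hand moves 30 degrees per hour and 0.5 degrees per minute.
At 10:50: (10) x 30 + 50 x 0.5 = 300 + 25 = 325 degrees

Final answer: 325 degrees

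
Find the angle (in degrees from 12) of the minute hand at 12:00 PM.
The minute hand moves 6 degrees per minute.
At 12:00: 0 x 6 = 0 degrees

Final answer: 0 degrees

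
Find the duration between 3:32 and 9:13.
From 3:32 to 9:13:
(9 x 60 + 13) - (3 x 60 + 32) = 553 - 212 = 341 minutes
= 5 hours and 41 minutes

Final answer: 5 hours and 41 minutes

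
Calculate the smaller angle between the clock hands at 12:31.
Hour hand position: 0 x 30 + 31 x 0.5 = 15.5 degrees
Minute hand position: 31 x 6 = 186 degrees
Difference: |15.5 - 186| = 170.5 degrees
The angle between the hands is 170.5 degrees

Final answer: 170.5 degrees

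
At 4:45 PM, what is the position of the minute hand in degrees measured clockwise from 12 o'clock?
The minute hand moves 6 degrees per minute.
At 4:45: 45 x 6 = 270 degrees

Final answer: 270 degrees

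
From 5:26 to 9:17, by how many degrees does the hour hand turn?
The hour hand moves 0.5 degrees per minute.
Time elapsed: 9:17 - 5:26 = 231 minutes
Angular displacement: 231 x 0.5 = 115.5 degrees

Final answer: 115.5 degrees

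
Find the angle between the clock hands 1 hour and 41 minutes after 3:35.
First find the time 1 hour and 41 minutes after 3:35.
Total minutes: 3 x 60 + 35 + 1 x 60 + 41 = 316.
316 mod 720 = 316 minutes = 5:16.
Now compute the angle at 5:16:
Hour hand: 5 x 30 + 16 x 0.5 = 158 degrees
Minute hand: 16 x 6 = 96 degrees
Difference: |158 - 96| = 62 degrees
The angle is 62 degrees

Final answer: 62 degrees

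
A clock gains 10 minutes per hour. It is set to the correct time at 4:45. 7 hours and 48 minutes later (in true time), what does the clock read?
For every 60 true minutes, the faulty clock advances 60 + 10 = 70 minutes.
True elapsed: 7 hours and 48 minutes = 468 minutes.
Faulty clock advances: 468 x 70/60 = 546 minutes (drift: 78 minutes ahead).
Shown time: 4:45 + 546 minutes = 1:51.

Final answer: 1:51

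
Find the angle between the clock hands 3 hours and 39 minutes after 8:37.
First find the time 3 hours and 39 minutes after 8:37.
Total minutes: 8 x 60 + 37 + 3 x 60 + 39 = 736.
736 mod 720 = 16 minutes = 12:16.
Now compute the angle at 12:16:
Hour hand: 0 x 30 + 16 x 0.5 = 8 degrees
Minute hand: 16 x 6 = 96 degrees
Difference: |8 - 96| = 88 degrees
The angle is 88 degrees

Final answer: 88 degrees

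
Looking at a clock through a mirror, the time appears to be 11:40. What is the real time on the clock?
Reflection across the vertical (12-6) axis maps a hand at angle A degrees to (360 - A) degrees, which sends a reading of T minutes past 12:00 to (720 - T) minutes past 12:00.
Mirror reads 11:40 = 700 minutes past 12:00.
Actual time: (720 - 700) mod 720 = 20 minutes = 12:20.

Final answer: 12:20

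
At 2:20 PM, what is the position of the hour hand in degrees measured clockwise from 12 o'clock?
The hour hand moves 30 degrees per hour and 0.5 degrees per minute.
At 2:20: (2) x 30 + 20 x 0.5 = 60 + 10 = 70 degrees

Final answer: 70 degrees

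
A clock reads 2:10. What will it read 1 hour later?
Starting time: 2:10
Adding 0 minutes to 10 minutes: 10 + 0 = 10 minutes
Adding 1 hour: 2 + 1 = 3
Final time: 3:10

Final answer: 3:10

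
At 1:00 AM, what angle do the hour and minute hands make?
Hour hand position: 1 x 30 + 0 x 0.5 = 30 degrees
Minute hand position: 0 x 6 = 0 degrees
Difference: |30 - 0| = 30 degrees
The angle between the hands is 30 degrees

Final answer: 30 degrees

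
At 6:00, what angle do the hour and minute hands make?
Hour hand position: 6 x 30 + 0 x 0.5 = 180 degrees
Minute hand position: 0 x 6 = 0 degrees
Difference: |180 - 0| = 180 degrees
The angle between the hands is 180 degrees

Final answer: 180 degrees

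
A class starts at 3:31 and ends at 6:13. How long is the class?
From 3:31 to 6:13:
(6 x 60 + 13) - (3 x 60 + 31) = 373 - 211 = 162 minutes
= 2 hours and 42 minutes

Final answer: 2 hours and 42 minutes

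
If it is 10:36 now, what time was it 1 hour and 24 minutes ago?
Starting time: 10:36 = 636 total minutes past 12:00
Subtracting: 1 hour and 24 minutes = 84 minutes
636 - 84 = 552 minutes
= 9 hours and 12 minutes past 12:00 = 9:12

Final answer: 9:12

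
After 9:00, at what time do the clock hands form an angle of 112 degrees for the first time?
At t minutes past 9:00, the hour hand is at 30 x 9 + 0.5t degrees and the minute hand is at 6t degrees.
The smaller angle between them is 112 degrees when |30H - 5.5t| = 112 or |30H - 5.5t| = 248.
With H = 9, solve 30 x 9 - 5.5t = +/- target for each target:
  t = (30 x 9 - 112) / 5.5 = 28.73
  t = (30 x 9 + 112) / 5.5 = 69.45 (outside (0, 60))
  t = (30 x 9 - 248) / 5.5 = 4
  t = (30 x 9 + 248) / 5.5 = 94.18 (outside (0, 60))
Valid solutions in (0, 60): {4, 28.73} minutes.
The first occurrence is t = 4 minutes.
The hands form a 112-degree angle at 4 minutes past 9:00.

Final answer: 4 minutes past 9:00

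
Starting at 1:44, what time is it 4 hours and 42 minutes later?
Starting time: 1:44
Adding 42 minutes to 44 minutes: 44 + 42 = 86 minutes = 1 hour and 26 minutes
Adding 4 hours: 1 + 4 + 1 (carry) = 6
Final time: 6:26

Final answer: 6:26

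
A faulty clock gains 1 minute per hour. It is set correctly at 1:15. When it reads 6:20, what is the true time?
For every 60 true minutes, the faulty clock advances 61 minutes, so 1 faulty-clock minute corresponds to 60/61 true minutes.
From 1:15 to 6:20 on the faulty dial is 305 minutes.
True elapsed: 305 x 60/61 = 300 minutes = 5 hours.
True time: 1:15 + 5 hours = 6:15.

Final answer: 6:15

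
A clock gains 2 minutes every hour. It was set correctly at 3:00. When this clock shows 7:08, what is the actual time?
For every 60 true minutes, the faulty clock advances 62 minutes, so 1 faulty-clock minute corresponds to 60/62 true minutes.
From 3:00 to 7:08 on the faulty dial is 248 minutes.
True elapsed: 248 x 60/62 = 240 minutes = 4 hours.
True time: 3:00 + 4 hours = 7:00.

Final answer: 7:00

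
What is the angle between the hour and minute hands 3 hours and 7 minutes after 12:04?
First find the time 3 hours and 7 minutes after 12:04.
Total minutes: 12 x 60 + 4 + 3 x 60 + 7 = 911.
911 mod 720 = 191 minutes = 3:11.
Now compute the angle at 3:11:
Hour hand: 3 x 30 + 11 x 0.5 = 95.5 degrees
Minute hand: 11 x 6 = 66 degrees
Difference: |95.5 - 66| = 29.5 degrees
The angle is 29.5 degrees

Final answer: 29.5 degrees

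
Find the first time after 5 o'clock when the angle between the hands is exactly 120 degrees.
At t minutes past 5:00, the hour hand is at 30 x 5 + 0.5t degrees and the minute hand is at 6t degrees.
The smaller angle between them is 120 degrees when |30H - 5.5t| = 120 or |30H - 5.5t| = 240.
With H = 5, solve 30 x 5 - 5.5t = +/- target for each target:
  t = (30 x 5 - 120) / 5.5 = 5.45
  t = (30 x 5 + 120) / 5.5 = 49.09
  t = (30 x 5 - 240) / 5.5 = -16.36 (outside (0, 60))
  t = (30 x 5 + 240) / 5.5 = 70.91 (outside (0, 60))
Valid solutions in (0, 60): {5.45, 49.09} minutes.
The first occurrence is t = 5.45 minutes.
The hands form a 120-degree angle at 5.45 minutes past 5:00.

Final answer: 5.45 minutes past 5:00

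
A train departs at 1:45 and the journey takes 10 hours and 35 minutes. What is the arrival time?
Starting time: 1:45
Adding 35 minutes to 45 minutes: 45 + 35 = 80 minutes = 1 hour and 20 minutes
Adding 10 hours: 1 + 10 + 1 (carry) = 12
Final time: 12:20

Final answer: 12:20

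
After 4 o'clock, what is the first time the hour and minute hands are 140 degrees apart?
At t minutes past 4:00, the hour hand is at 30 x 4 + 0.5t degrees and the minute hand is at 6t degrees.
The smaller angle between them is 140 degrees when |30H - 5.5t| = 140 or |30H - 5.5t| = 220.
With H = 4, solve 30 x 4 - 5.5t = +/- target for each target:
  t = (30 x 4 - 140) / 5.5 = -3.64 (outside (0, 60))
  t = (30 x 4 + 140) / 5.5 = 47.27
  t = (30 x 4 - 220) / 5.5 = -18.18 (outside (0, 60))
  t = (30 x 4 + 220) / 5.5 = 61.82 (outside (0, 60))
Valid solutions in (0, 60): {47.27} minutes.
The first occurrence is t = 47.27 minutes.
The hands form a 140-degree angle at 47.27 minutes past 4:00.

Final answer: 47.27 minutes past 4:00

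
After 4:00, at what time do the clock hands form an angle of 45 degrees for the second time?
At t minutes past 4:00, the hour hand is at 30 x 4 + 0.5t degrees and the minute hand is at 6t degrees.
The smaller angle between them is 45 degrees when |30H - 5.5t| = 45 or |30H - 5.5t| = 315.
With H = 4, solve 30 x 4 - 5.5t = +/- target for each target:
  t = (30 x 4 - 45) / 5.5 = 13.64
  t = (30 x 4 + 45) / 5.5 = 30
  t = (30 x 4 - 315) / 5.5 = -35.45 (outside (0, 60))
  t = (30 x 4 + 315) / 5.5 = 79.09 (outside (0, 60))
Valid solutions in (0, 60): {13.64, 30} minutes.
The second occurrence is t = 30 minutes.
The hands form a 45-degree angle at 30 minutes past 4:00.

Final answer: 30 minutes past 4:00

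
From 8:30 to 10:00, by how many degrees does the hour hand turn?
The hour hand moves 0.5 degrees per minute.
Time elapsed: 10:00 - 8:30 = 90 minutes
Angular displacement: 90 x 0.5 = 45 degrees

Final answer: 45 degrees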